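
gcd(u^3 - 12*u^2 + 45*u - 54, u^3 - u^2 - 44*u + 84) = u - 6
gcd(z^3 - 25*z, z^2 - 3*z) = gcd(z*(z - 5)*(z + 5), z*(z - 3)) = z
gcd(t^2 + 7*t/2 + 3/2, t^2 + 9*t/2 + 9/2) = t + 3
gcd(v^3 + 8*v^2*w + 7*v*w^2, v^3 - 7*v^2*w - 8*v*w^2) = v^2 + v*w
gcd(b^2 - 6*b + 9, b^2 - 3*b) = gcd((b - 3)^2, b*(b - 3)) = b - 3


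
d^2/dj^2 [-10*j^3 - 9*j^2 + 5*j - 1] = -60*j - 18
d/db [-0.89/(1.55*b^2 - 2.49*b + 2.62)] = (2.759*b - 2.2161)/(1.55*b^2 - 2.49*b + 2.62)^2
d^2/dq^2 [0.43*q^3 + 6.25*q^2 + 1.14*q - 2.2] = 2.58*q + 12.5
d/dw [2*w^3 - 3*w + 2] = 6*w^2 - 3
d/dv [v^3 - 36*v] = 3*v^2 - 36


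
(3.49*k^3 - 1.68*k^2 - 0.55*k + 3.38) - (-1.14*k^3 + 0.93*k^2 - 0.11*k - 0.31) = 4.63*k^3 - 2.61*k^2 - 0.44*k + 3.69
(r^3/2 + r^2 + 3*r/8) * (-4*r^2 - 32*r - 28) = -2*r^5 - 20*r^4 - 95*r^3/2 - 40*r^2 - 21*r/2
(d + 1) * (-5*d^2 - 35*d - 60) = -5*d^3 - 40*d^2 - 95*d - 60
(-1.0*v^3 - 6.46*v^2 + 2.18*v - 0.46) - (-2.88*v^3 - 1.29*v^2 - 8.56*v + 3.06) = 1.88*v^3 - 5.17*v^2 + 10.74*v - 3.52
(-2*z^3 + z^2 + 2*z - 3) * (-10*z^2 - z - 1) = 20*z^5 - 8*z^4 - 19*z^3 + 27*z^2 + z + 3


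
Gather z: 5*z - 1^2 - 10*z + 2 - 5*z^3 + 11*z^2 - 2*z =-5*z^3 + 11*z^2 - 7*z + 1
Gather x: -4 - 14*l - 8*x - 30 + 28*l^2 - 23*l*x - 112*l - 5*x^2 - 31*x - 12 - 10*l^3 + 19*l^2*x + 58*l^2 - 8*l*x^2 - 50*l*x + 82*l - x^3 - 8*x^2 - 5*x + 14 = -10*l^3 + 86*l^2 - 44*l - x^3 + x^2*(-8*l - 13) + x*(19*l^2 - 73*l - 44) - 32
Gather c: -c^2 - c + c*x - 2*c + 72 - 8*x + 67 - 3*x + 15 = -c^2 + c*(x - 3) - 11*x + 154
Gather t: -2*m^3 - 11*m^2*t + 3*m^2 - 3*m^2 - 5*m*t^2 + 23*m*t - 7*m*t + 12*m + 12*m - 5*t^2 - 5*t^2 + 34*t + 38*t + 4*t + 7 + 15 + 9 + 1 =-2*m^3 + 24*m + t^2*(-5*m - 10) + t*(-11*m^2 + 16*m + 76) + 32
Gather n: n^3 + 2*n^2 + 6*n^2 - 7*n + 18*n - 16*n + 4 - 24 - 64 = n^3 + 8*n^2 - 5*n - 84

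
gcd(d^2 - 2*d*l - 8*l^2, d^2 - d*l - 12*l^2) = d - 4*l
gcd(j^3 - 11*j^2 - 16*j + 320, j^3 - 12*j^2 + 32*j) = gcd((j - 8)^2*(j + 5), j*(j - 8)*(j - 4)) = j - 8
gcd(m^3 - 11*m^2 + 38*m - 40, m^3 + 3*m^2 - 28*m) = m - 4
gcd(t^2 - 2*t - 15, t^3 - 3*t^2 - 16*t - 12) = 1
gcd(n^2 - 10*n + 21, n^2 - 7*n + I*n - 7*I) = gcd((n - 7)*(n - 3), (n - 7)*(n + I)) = n - 7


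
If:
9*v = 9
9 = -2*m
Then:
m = -9/2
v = 1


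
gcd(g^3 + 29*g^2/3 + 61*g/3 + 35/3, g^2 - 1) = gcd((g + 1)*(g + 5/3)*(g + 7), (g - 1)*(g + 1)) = g + 1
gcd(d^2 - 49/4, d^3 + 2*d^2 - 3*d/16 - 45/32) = 1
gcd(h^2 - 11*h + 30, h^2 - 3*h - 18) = h - 6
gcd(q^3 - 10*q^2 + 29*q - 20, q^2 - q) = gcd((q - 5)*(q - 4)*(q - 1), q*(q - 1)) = q - 1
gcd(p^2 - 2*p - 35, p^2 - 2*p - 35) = p^2 - 2*p - 35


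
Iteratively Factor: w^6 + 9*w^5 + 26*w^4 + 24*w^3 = (w)*(w^5 + 9*w^4 + 26*w^3 + 24*w^2) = w^2*(w^4 + 9*w^3 + 26*w^2 + 24*w) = w^2*(w + 2)*(w^3 + 7*w^2 + 12*w) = w^2*(w + 2)*(w + 3)*(w^2 + 4*w) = w^3*(w + 2)*(w + 3)*(w + 4)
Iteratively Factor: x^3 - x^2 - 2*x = (x + 1)*(x^2 - 2*x) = (x - 2)*(x + 1)*(x)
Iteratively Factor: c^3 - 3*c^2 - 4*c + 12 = (c - 2)*(c^2 - c - 6) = (c - 3)*(c - 2)*(c + 2)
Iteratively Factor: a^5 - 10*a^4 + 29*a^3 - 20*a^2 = (a - 1)*(a^4 - 9*a^3 + 20*a^2) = a*(a - 1)*(a^3 - 9*a^2 + 20*a) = a*(a - 4)*(a - 1)*(a^2 - 5*a) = a^2*(a - 4)*(a - 1)*(a - 5)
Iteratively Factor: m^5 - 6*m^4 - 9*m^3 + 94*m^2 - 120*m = (m - 5)*(m^4 - m^3 - 14*m^2 + 24*m) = (m - 5)*(m - 2)*(m^3 + m^2 - 12*m) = (m - 5)*(m - 3)*(m - 2)*(m^2 + 4*m) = (m - 5)*(m - 3)*(m - 2)*(m + 4)*(m)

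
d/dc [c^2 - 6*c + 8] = 2*c - 6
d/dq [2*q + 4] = 2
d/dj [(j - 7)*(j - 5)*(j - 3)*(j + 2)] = 4*j^3 - 39*j^2 + 82*j + 37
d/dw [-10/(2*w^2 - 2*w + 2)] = 5*(2*w - 1)/(w^2 - w + 1)^2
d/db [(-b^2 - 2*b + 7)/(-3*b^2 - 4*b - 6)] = 2*(-b^2 + 27*b + 20)/(9*b^4 + 24*b^3 + 52*b^2 + 48*b + 36)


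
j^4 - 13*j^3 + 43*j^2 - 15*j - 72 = (j - 8)*(j - 3)^2*(j + 1)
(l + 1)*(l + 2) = l^2 + 3*l + 2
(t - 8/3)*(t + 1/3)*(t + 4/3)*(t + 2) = t^4 + t^3 - 6*t^2 - 248*t/27 - 64/27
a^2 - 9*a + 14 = (a - 7)*(a - 2)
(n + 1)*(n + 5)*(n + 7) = n^3 + 13*n^2 + 47*n + 35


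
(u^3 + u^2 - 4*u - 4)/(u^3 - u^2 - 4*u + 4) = (u + 1)/(u - 1)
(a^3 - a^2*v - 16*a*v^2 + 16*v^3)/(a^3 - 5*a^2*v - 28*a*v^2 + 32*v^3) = (-a + 4*v)/(-a + 8*v)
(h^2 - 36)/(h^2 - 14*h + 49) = (h^2 - 36)/(h^2 - 14*h + 49)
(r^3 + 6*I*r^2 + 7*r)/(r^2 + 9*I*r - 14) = r*(r - I)/(r + 2*I)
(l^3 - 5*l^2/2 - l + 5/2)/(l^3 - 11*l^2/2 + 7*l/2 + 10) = (l - 1)/(l - 4)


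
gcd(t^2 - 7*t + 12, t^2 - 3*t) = t - 3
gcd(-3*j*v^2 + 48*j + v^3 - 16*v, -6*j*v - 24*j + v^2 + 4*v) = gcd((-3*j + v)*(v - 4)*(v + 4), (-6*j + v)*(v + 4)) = v + 4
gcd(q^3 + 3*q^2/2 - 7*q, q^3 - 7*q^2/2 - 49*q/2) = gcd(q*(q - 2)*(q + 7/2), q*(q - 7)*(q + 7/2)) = q^2 + 7*q/2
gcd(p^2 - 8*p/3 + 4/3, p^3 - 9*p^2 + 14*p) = p - 2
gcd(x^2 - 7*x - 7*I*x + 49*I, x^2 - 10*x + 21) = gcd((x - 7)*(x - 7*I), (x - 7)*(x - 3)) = x - 7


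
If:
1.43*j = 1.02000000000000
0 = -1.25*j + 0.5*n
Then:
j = 0.71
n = 1.78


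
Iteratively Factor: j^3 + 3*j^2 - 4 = (j + 2)*(j^2 + j - 2) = (j - 1)*(j + 2)*(j + 2)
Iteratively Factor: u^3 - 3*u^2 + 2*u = (u - 1)*(u^2 - 2*u) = (u - 2)*(u - 1)*(u)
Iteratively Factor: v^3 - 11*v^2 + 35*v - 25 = (v - 5)*(v^2 - 6*v + 5) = (v - 5)*(v - 1)*(v - 5)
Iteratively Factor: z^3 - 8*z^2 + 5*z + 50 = (z + 2)*(z^2 - 10*z + 25) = (z - 5)*(z + 2)*(z - 5)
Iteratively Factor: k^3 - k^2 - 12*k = (k - 4)*(k^2 + 3*k) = (k - 4)*(k + 3)*(k)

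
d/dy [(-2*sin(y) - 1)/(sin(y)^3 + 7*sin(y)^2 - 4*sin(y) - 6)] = (4*sin(y)^3 + 17*sin(y)^2 + 14*sin(y) + 8)*cos(y)/(sin(y)^3 + 7*sin(y)^2 - 4*sin(y) - 6)^2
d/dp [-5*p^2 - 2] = -10*p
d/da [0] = 0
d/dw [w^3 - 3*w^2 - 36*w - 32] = 3*w^2 - 6*w - 36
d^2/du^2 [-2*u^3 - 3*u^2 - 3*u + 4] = -12*u - 6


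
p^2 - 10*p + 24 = (p - 6)*(p - 4)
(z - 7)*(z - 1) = z^2 - 8*z + 7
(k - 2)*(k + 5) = k^2 + 3*k - 10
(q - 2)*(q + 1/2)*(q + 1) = q^3 - q^2/2 - 5*q/2 - 1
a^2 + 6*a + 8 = (a + 2)*(a + 4)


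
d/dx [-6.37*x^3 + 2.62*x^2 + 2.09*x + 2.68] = -19.11*x^2 + 5.24*x + 2.09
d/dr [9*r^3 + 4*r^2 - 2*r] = 27*r^2 + 8*r - 2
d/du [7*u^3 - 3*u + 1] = 21*u^2 - 3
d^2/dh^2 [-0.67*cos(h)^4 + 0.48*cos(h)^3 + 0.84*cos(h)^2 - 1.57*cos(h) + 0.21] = 10.72*cos(h)^4 - 4.32*cos(h)^3 - 11.4*cos(h)^2 + 4.45*cos(h) + 1.68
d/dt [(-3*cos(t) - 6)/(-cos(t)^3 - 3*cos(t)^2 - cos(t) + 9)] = 3*(27*cos(t) + 9*cos(2*t) + cos(3*t) + 31)*sin(t)/(2*(cos(t)^3 + 3*cos(t)^2 + cos(t) - 9)^2)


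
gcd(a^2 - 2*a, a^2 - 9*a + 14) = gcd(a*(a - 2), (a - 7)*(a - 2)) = a - 2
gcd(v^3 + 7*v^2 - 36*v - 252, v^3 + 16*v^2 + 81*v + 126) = v^2 + 13*v + 42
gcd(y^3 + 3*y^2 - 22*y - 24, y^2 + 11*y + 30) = y + 6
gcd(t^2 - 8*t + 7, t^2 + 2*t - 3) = t - 1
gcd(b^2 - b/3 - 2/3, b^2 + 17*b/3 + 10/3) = b + 2/3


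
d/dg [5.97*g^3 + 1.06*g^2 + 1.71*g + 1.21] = 17.91*g^2 + 2.12*g + 1.71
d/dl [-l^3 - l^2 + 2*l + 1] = -3*l^2 - 2*l + 2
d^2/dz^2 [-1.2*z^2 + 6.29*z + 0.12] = -2.40000000000000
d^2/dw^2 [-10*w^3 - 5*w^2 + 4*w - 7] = -60*w - 10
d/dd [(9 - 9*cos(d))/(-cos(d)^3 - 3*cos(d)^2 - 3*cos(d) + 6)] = 144*(2*cos(d)^3 - 6*cos(d) + 3)*sin(d)/(-12*sin(d)^2 + 15*cos(d) + cos(3*d) - 12)^2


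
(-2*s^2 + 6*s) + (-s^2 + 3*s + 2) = -3*s^2 + 9*s + 2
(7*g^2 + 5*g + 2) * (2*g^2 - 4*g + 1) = 14*g^4 - 18*g^3 - 9*g^2 - 3*g + 2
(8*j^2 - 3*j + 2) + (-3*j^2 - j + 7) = 5*j^2 - 4*j + 9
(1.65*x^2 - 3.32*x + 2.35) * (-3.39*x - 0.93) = -5.5935*x^3 + 9.7203*x^2 - 4.8789*x - 2.1855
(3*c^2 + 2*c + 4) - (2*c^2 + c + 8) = c^2 + c - 4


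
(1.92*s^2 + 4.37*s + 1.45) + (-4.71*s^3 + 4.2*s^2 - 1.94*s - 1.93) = -4.71*s^3 + 6.12*s^2 + 2.43*s - 0.48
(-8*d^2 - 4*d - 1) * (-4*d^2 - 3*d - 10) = 32*d^4 + 40*d^3 + 96*d^2 + 43*d + 10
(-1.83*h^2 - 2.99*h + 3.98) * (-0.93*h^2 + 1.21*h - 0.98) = 1.7019*h^4 + 0.5664*h^3 - 5.5259*h^2 + 7.746*h - 3.9004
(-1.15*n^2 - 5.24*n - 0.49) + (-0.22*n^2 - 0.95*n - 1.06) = -1.37*n^2 - 6.19*n - 1.55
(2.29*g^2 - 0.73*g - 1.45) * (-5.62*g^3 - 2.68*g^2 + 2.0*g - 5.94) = -12.8698*g^5 - 2.0346*g^4 + 14.6854*g^3 - 11.1766*g^2 + 1.4362*g + 8.613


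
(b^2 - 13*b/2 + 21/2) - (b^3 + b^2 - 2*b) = -b^3 - 9*b/2 + 21/2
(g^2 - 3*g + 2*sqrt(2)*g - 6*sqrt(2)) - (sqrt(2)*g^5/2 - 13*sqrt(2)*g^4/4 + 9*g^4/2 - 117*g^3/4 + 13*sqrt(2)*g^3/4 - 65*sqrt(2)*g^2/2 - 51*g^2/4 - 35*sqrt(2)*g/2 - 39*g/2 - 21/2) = -sqrt(2)*g^5/2 - 9*g^4/2 + 13*sqrt(2)*g^4/4 - 13*sqrt(2)*g^3/4 + 117*g^3/4 + 55*g^2/4 + 65*sqrt(2)*g^2/2 + 33*g/2 + 39*sqrt(2)*g/2 - 6*sqrt(2) + 21/2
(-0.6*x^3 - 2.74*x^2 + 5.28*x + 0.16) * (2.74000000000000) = -1.644*x^3 - 7.5076*x^2 + 14.4672*x + 0.4384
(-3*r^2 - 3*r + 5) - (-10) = -3*r^2 - 3*r + 15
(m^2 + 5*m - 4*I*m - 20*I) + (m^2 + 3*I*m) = 2*m^2 + 5*m - I*m - 20*I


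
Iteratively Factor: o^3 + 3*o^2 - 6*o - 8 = (o + 4)*(o^2 - o - 2) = (o - 2)*(o + 4)*(o + 1)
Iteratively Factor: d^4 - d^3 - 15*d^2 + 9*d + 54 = (d - 3)*(d^3 + 2*d^2 - 9*d - 18) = (d - 3)^2*(d^2 + 5*d + 6) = (d - 3)^2*(d + 3)*(d + 2)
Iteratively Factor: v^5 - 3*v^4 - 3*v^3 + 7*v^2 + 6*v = (v - 2)*(v^4 - v^3 - 5*v^2 - 3*v) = v*(v - 2)*(v^3 - v^2 - 5*v - 3) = v*(v - 2)*(v + 1)*(v^2 - 2*v - 3) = v*(v - 3)*(v - 2)*(v + 1)*(v + 1)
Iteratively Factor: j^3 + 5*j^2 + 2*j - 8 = (j + 2)*(j^2 + 3*j - 4) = (j + 2)*(j + 4)*(j - 1)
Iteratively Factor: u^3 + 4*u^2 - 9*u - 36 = (u - 3)*(u^2 + 7*u + 12) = (u - 3)*(u + 3)*(u + 4)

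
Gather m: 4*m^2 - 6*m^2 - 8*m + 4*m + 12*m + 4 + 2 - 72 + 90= -2*m^2 + 8*m + 24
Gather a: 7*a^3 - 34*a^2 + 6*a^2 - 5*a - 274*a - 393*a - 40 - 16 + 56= 7*a^3 - 28*a^2 - 672*a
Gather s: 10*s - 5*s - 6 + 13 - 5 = 5*s + 2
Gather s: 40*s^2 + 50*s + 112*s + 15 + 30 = 40*s^2 + 162*s + 45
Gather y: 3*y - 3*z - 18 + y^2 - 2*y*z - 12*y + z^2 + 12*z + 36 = y^2 + y*(-2*z - 9) + z^2 + 9*z + 18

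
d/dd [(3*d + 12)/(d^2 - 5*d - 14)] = 3*(-d^2 - 8*d + 6)/(d^4 - 10*d^3 - 3*d^2 + 140*d + 196)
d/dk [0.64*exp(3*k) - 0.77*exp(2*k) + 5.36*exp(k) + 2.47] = (1.92*exp(2*k) - 1.54*exp(k) + 5.36)*exp(k)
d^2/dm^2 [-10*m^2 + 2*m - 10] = -20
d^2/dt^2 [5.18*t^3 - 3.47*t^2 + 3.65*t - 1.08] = 31.08*t - 6.94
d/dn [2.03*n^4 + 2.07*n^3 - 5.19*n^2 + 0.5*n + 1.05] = 8.12*n^3 + 6.21*n^2 - 10.38*n + 0.5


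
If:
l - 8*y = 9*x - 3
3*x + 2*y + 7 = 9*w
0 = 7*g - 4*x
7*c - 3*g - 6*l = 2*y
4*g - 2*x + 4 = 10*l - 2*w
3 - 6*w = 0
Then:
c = 1159/1484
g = -135/53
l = 79/212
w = 1/2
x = -945/212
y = 2305/424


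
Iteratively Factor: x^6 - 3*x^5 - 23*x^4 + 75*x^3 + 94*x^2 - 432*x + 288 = (x - 4)*(x^5 + x^4 - 19*x^3 - x^2 + 90*x - 72) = (x - 4)*(x + 3)*(x^4 - 2*x^3 - 13*x^2 + 38*x - 24) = (x - 4)*(x - 2)*(x + 3)*(x^3 - 13*x + 12) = (x - 4)*(x - 2)*(x + 3)*(x + 4)*(x^2 - 4*x + 3) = (x - 4)*(x - 2)*(x - 1)*(x + 3)*(x + 4)*(x - 3)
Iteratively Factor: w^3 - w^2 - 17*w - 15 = (w - 5)*(w^2 + 4*w + 3) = (w - 5)*(w + 3)*(w + 1)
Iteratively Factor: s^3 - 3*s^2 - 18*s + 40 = (s + 4)*(s^2 - 7*s + 10) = (s - 5)*(s + 4)*(s - 2)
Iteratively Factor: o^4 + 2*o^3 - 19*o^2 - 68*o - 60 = (o + 3)*(o^3 - o^2 - 16*o - 20) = (o + 2)*(o + 3)*(o^2 - 3*o - 10) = (o + 2)^2*(o + 3)*(o - 5)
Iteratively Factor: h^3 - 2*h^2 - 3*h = (h + 1)*(h^2 - 3*h) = h*(h + 1)*(h - 3)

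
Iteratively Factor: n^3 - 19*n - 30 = (n - 5)*(n^2 + 5*n + 6) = (n - 5)*(n + 3)*(n + 2)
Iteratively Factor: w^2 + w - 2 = (w - 1)*(w + 2)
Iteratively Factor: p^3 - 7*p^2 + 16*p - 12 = (p - 2)*(p^2 - 5*p + 6) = (p - 3)*(p - 2)*(p - 2)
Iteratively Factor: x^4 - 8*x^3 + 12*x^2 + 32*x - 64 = (x - 2)*(x^3 - 6*x^2 + 32) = (x - 4)*(x - 2)*(x^2 - 2*x - 8) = (x - 4)^2*(x - 2)*(x + 2)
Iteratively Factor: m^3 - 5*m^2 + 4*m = (m)*(m^2 - 5*m + 4) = m*(m - 1)*(m - 4)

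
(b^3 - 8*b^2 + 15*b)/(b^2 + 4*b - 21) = b*(b - 5)/(b + 7)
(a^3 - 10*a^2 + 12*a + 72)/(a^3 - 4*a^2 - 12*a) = (a - 6)/a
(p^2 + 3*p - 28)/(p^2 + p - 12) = (p^2 + 3*p - 28)/(p^2 + p - 12)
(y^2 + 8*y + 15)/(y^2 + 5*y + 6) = (y + 5)/(y + 2)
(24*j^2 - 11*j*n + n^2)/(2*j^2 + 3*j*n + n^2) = (24*j^2 - 11*j*n + n^2)/(2*j^2 + 3*j*n + n^2)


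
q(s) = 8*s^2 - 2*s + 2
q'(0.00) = -2.00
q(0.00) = 2.00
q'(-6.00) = -98.00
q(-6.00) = 302.00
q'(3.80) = 58.80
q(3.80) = 109.92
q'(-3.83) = -63.28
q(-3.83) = 127.01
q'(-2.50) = -42.00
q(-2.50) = 57.00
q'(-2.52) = -42.32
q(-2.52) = 57.84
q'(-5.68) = -92.88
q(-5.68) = 271.46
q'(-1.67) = -28.72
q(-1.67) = 27.65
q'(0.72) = 9.52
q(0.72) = 4.71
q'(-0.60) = -11.60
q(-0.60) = 6.08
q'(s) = 16*s - 2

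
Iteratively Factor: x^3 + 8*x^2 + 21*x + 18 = (x + 3)*(x^2 + 5*x + 6) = (x + 2)*(x + 3)*(x + 3)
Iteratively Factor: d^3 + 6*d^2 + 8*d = (d)*(d^2 + 6*d + 8) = d*(d + 4)*(d + 2)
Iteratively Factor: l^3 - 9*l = (l + 3)*(l^2 - 3*l) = (l - 3)*(l + 3)*(l)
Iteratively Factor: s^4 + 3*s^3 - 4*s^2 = (s)*(s^3 + 3*s^2 - 4*s) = s^2*(s^2 + 3*s - 4) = s^2*(s - 1)*(s + 4)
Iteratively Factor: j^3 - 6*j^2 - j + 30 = (j - 3)*(j^2 - 3*j - 10) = (j - 3)*(j + 2)*(j - 5)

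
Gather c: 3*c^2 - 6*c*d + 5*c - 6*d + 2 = 3*c^2 + c*(5 - 6*d) - 6*d + 2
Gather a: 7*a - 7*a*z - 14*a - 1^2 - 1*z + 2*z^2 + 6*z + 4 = a*(-7*z - 7) + 2*z^2 + 5*z + 3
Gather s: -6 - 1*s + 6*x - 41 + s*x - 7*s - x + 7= s*(x - 8) + 5*x - 40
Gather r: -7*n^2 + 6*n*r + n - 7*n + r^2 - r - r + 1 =-7*n^2 - 6*n + r^2 + r*(6*n - 2) + 1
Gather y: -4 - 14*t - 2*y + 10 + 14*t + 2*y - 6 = 0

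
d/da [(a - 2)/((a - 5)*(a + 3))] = (-a^2 + 4*a - 19)/(a^4 - 4*a^3 - 26*a^2 + 60*a + 225)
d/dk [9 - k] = -1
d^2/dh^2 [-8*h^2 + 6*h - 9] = -16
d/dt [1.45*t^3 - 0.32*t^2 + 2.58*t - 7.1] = 4.35*t^2 - 0.64*t + 2.58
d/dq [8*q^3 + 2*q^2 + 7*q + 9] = 24*q^2 + 4*q + 7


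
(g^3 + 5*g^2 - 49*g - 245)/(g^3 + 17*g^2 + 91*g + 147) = (g^2 - 2*g - 35)/(g^2 + 10*g + 21)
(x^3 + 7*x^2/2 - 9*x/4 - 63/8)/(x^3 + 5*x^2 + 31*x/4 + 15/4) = (4*x^2 + 8*x - 21)/(2*(2*x^2 + 7*x + 5))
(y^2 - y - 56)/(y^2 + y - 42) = (y - 8)/(y - 6)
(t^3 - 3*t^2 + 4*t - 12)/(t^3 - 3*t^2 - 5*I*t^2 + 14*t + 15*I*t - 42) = (t - 2*I)/(t - 7*I)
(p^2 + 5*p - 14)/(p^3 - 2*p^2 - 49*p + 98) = 1/(p - 7)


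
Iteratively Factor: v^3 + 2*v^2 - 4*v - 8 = (v + 2)*(v^2 - 4) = (v - 2)*(v + 2)*(v + 2)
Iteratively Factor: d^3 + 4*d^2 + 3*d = (d)*(d^2 + 4*d + 3) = d*(d + 3)*(d + 1)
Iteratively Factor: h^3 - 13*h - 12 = (h - 4)*(h^2 + 4*h + 3) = (h - 4)*(h + 1)*(h + 3)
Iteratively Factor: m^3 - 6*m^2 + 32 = (m - 4)*(m^2 - 2*m - 8) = (m - 4)^2*(m + 2)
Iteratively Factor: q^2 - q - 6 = (q + 2)*(q - 3)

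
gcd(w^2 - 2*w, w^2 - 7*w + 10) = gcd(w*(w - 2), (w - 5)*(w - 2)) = w - 2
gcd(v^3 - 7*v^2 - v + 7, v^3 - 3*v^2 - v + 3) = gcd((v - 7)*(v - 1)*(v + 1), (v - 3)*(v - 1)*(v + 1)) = v^2 - 1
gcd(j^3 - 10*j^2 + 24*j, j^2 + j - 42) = j - 6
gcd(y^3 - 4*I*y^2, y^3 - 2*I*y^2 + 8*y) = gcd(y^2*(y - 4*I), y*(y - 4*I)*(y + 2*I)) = y^2 - 4*I*y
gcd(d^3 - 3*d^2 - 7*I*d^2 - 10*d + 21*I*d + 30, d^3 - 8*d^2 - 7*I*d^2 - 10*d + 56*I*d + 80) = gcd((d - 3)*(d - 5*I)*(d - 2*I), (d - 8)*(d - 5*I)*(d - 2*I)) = d^2 - 7*I*d - 10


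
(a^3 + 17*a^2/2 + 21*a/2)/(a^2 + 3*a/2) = a + 7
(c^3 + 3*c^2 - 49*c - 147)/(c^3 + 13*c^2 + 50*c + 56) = (c^2 - 4*c - 21)/(c^2 + 6*c + 8)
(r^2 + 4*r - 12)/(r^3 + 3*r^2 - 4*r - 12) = (r + 6)/(r^2 + 5*r + 6)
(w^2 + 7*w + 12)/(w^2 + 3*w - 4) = (w + 3)/(w - 1)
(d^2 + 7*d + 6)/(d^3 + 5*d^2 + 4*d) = (d + 6)/(d*(d + 4))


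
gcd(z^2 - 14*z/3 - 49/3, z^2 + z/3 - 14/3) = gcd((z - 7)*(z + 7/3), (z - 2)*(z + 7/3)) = z + 7/3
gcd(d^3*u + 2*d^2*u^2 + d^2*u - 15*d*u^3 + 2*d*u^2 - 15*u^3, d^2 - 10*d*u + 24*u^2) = 1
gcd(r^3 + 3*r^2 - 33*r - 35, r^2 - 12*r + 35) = r - 5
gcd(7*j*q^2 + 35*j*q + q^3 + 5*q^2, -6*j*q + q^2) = q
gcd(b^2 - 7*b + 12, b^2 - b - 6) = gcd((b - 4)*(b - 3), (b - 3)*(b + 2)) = b - 3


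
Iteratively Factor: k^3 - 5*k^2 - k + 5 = (k - 1)*(k^2 - 4*k - 5) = (k - 1)*(k + 1)*(k - 5)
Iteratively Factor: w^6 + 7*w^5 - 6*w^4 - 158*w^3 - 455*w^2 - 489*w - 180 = (w + 4)*(w^5 + 3*w^4 - 18*w^3 - 86*w^2 - 111*w - 45) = (w + 3)*(w + 4)*(w^4 - 18*w^2 - 32*w - 15) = (w + 3)^2*(w + 4)*(w^3 - 3*w^2 - 9*w - 5) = (w + 1)*(w + 3)^2*(w + 4)*(w^2 - 4*w - 5) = (w - 5)*(w + 1)*(w + 3)^2*(w + 4)*(w + 1)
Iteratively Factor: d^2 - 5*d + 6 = (d - 3)*(d - 2)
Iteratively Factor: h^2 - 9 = (h + 3)*(h - 3)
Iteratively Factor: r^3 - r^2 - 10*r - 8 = (r + 1)*(r^2 - 2*r - 8) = (r + 1)*(r + 2)*(r - 4)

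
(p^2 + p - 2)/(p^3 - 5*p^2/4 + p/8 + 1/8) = 8*(p + 2)/(8*p^2 - 2*p - 1)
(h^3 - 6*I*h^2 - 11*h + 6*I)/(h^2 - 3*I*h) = h - 3*I - 2/h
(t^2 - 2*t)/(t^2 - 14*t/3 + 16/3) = 3*t/(3*t - 8)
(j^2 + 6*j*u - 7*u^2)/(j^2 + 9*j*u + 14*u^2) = (j - u)/(j + 2*u)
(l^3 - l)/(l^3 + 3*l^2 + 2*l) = (l - 1)/(l + 2)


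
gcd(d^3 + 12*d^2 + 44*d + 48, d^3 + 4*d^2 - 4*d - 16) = d^2 + 6*d + 8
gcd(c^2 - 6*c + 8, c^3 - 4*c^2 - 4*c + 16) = c^2 - 6*c + 8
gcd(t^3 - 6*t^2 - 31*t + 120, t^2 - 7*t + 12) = t - 3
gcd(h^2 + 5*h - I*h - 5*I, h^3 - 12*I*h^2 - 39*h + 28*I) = h - I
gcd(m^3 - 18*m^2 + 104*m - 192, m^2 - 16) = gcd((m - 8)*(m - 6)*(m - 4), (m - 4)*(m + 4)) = m - 4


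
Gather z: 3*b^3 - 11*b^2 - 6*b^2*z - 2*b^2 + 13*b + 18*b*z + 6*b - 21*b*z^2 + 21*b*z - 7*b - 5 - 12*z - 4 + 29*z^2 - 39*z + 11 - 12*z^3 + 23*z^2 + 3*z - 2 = 3*b^3 - 13*b^2 + 12*b - 12*z^3 + z^2*(52 - 21*b) + z*(-6*b^2 + 39*b - 48)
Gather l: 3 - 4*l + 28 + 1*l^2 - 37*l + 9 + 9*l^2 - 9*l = 10*l^2 - 50*l + 40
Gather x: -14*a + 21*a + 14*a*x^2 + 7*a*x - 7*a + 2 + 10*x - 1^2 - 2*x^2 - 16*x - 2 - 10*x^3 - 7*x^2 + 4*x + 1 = -10*x^3 + x^2*(14*a - 9) + x*(7*a - 2)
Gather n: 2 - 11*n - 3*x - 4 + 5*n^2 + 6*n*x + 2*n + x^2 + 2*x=5*n^2 + n*(6*x - 9) + x^2 - x - 2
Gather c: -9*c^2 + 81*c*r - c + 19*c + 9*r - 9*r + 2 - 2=-9*c^2 + c*(81*r + 18)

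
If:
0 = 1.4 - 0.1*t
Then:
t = 14.00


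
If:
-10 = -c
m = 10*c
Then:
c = 10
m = 100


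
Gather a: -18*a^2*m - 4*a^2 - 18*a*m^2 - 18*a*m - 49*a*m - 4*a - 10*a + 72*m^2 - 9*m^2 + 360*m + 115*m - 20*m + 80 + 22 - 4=a^2*(-18*m - 4) + a*(-18*m^2 - 67*m - 14) + 63*m^2 + 455*m + 98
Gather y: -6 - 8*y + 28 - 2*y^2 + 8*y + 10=32 - 2*y^2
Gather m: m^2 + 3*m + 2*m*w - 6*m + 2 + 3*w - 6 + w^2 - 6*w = m^2 + m*(2*w - 3) + w^2 - 3*w - 4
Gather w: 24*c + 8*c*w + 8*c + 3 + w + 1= 32*c + w*(8*c + 1) + 4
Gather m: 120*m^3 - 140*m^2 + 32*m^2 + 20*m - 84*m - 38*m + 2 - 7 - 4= 120*m^3 - 108*m^2 - 102*m - 9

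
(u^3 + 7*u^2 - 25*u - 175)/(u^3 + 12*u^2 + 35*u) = (u - 5)/u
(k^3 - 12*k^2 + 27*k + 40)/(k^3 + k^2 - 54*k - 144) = (k^2 - 4*k - 5)/(k^2 + 9*k + 18)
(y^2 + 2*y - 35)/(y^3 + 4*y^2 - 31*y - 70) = 1/(y + 2)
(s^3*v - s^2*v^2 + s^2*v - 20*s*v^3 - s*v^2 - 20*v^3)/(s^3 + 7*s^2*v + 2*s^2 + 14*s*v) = v*(s^3 - s^2*v + s^2 - 20*s*v^2 - s*v - 20*v^2)/(s*(s^2 + 7*s*v + 2*s + 14*v))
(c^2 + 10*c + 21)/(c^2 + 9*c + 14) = (c + 3)/(c + 2)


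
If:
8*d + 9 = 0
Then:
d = -9/8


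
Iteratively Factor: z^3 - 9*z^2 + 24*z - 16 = (z - 1)*(z^2 - 8*z + 16) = (z - 4)*(z - 1)*(z - 4)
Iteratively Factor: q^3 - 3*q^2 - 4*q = (q)*(q^2 - 3*q - 4) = q*(q - 4)*(q + 1)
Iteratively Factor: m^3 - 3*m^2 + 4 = (m - 2)*(m^2 - m - 2) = (m - 2)*(m + 1)*(m - 2)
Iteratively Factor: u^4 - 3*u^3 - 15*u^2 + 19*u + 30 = (u - 5)*(u^3 + 2*u^2 - 5*u - 6) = (u - 5)*(u + 3)*(u^2 - u - 2) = (u - 5)*(u - 2)*(u + 3)*(u + 1)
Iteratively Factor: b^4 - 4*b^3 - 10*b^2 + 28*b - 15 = (b - 1)*(b^3 - 3*b^2 - 13*b + 15) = (b - 5)*(b - 1)*(b^2 + 2*b - 3) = (b - 5)*(b - 1)^2*(b + 3)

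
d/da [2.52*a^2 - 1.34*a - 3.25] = 5.04*a - 1.34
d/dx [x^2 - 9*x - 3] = 2*x - 9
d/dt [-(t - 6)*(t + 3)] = 3 - 2*t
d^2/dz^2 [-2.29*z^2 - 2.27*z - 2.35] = -4.58000000000000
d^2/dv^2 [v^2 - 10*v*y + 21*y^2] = 2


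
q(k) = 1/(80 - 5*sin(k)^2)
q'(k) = 10*sin(k)*cos(k)/(80 - 5*sin(k)^2)^2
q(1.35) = 0.01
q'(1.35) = 0.00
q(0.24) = 0.01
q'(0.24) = 0.00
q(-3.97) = 0.01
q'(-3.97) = -0.00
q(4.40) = 0.01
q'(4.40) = 0.00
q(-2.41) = 0.01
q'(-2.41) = 0.00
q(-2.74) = 0.01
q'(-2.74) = 0.00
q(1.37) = 0.01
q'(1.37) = 0.00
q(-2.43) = 0.01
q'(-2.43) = 0.00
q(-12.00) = 0.01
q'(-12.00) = 0.00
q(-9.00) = 0.01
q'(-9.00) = 0.00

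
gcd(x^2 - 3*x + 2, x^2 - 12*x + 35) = 1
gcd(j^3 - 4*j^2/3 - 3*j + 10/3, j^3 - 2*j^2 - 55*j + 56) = j - 1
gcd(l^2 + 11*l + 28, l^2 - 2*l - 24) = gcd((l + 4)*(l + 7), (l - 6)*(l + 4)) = l + 4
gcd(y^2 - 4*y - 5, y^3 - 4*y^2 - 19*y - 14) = y + 1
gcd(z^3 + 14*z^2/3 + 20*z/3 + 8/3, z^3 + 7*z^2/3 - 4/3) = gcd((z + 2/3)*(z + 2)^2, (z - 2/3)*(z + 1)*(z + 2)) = z + 2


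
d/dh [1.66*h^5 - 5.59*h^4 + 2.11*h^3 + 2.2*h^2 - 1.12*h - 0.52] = 8.3*h^4 - 22.36*h^3 + 6.33*h^2 + 4.4*h - 1.12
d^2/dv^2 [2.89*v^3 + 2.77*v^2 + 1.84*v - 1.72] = 17.34*v + 5.54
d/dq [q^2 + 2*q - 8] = 2*q + 2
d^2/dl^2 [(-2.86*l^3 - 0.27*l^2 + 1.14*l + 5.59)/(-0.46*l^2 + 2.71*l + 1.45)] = (3.5527136788005e-15*l^4 + 46.014208*l^3 + 61.413696*l^2 + 73.327584*l - 79.469488)/(0.097336*l^6 - 1.720308*l^5 + 9.214398*l^4 - 9.057091*l^3 - 29.045385*l^2 - 17.093325*l - 3.048625)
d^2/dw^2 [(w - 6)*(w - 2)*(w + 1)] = 6*w - 14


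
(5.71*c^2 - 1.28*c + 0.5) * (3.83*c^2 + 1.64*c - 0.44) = 21.8693*c^4 + 4.462*c^3 - 2.6966*c^2 + 1.3832*c - 0.22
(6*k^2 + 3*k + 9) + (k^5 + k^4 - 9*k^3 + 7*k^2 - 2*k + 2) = k^5 + k^4 - 9*k^3 + 13*k^2 + k + 11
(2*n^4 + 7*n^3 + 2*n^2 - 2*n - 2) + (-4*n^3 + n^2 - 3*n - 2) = 2*n^4 + 3*n^3 + 3*n^2 - 5*n - 4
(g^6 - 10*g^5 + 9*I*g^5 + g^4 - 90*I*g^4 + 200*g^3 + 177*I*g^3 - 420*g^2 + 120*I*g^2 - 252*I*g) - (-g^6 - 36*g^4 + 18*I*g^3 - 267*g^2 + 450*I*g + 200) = 2*g^6 - 10*g^5 + 9*I*g^5 + 37*g^4 - 90*I*g^4 + 200*g^3 + 159*I*g^3 - 153*g^2 + 120*I*g^2 - 702*I*g - 200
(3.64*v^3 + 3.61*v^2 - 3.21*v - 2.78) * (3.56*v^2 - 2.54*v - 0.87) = 12.9584*v^5 + 3.606*v^4 - 23.7638*v^3 - 4.8841*v^2 + 9.8539*v + 2.4186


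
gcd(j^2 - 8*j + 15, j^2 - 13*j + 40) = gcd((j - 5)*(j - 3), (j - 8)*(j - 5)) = j - 5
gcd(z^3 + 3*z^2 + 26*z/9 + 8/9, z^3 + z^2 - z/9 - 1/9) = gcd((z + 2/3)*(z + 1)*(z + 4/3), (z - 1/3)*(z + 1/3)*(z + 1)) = z + 1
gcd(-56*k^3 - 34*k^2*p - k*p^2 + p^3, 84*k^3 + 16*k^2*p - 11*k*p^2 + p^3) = -14*k^2 - 5*k*p + p^2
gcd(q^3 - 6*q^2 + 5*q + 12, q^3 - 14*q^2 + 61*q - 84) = q^2 - 7*q + 12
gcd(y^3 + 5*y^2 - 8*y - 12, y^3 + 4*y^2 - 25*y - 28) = y + 1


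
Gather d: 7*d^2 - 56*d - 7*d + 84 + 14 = 7*d^2 - 63*d + 98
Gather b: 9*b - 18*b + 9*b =0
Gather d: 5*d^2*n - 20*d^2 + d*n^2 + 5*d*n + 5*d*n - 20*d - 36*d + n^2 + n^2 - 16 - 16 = d^2*(5*n - 20) + d*(n^2 + 10*n - 56) + 2*n^2 - 32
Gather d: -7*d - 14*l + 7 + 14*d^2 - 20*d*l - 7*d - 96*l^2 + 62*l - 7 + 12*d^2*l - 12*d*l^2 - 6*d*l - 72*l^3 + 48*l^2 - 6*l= d^2*(12*l + 14) + d*(-12*l^2 - 26*l - 14) - 72*l^3 - 48*l^2 + 42*l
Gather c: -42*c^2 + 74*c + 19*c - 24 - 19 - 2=-42*c^2 + 93*c - 45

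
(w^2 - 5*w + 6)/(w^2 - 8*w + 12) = (w - 3)/(w - 6)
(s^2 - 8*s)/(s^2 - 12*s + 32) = s/(s - 4)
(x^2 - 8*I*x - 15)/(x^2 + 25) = (x - 3*I)/(x + 5*I)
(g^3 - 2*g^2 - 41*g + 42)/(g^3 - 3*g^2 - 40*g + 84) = (g - 1)/(g - 2)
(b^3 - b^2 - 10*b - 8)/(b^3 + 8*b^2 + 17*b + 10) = (b - 4)/(b + 5)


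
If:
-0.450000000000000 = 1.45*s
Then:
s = -0.31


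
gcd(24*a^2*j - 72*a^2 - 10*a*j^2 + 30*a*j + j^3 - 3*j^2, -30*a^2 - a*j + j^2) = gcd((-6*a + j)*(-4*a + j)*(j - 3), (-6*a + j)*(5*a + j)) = 6*a - j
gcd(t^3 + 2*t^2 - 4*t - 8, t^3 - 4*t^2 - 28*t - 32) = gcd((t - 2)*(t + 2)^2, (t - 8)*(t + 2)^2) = t^2 + 4*t + 4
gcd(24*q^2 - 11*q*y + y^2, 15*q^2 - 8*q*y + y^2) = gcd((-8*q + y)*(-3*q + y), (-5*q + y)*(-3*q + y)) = -3*q + y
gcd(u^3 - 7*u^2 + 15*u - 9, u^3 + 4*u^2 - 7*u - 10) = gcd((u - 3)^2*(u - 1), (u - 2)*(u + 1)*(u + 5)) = 1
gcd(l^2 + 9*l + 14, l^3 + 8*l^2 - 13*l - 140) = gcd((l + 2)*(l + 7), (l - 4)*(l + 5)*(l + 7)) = l + 7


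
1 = 1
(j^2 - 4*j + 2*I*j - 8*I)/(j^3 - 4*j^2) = (j + 2*I)/j^2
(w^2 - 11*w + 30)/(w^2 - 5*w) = (w - 6)/w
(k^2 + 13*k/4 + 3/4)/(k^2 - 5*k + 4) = (4*k^2 + 13*k + 3)/(4*(k^2 - 5*k + 4))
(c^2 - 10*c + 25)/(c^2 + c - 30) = (c - 5)/(c + 6)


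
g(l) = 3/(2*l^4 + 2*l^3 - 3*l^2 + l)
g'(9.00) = 0.00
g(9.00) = 0.00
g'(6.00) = 0.00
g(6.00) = 0.00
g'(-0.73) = -2.54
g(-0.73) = -1.18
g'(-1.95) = 133.73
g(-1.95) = 4.11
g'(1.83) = -0.25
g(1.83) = 0.11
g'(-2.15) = 2.43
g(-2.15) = 0.44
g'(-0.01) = -29979.76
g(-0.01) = -291.21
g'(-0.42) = -11.16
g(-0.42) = -2.90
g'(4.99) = -0.00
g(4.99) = 0.00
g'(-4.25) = 0.01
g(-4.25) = 0.01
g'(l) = 3*(-8*l^3 - 6*l^2 + 6*l - 1)/(2*l^4 + 2*l^3 - 3*l^2 + l)^2 = 3*(-8*l^3 - 6*l^2 + 6*l - 1)/(l^2*(2*l^3 + 2*l^2 - 3*l + 1)^2)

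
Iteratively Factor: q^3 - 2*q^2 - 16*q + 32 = (q - 2)*(q^2 - 16) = (q - 2)*(q + 4)*(q - 4)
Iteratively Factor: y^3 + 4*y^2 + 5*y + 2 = (y + 2)*(y^2 + 2*y + 1) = (y + 1)*(y + 2)*(y + 1)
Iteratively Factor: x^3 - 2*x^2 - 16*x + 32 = (x + 4)*(x^2 - 6*x + 8) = (x - 4)*(x + 4)*(x - 2)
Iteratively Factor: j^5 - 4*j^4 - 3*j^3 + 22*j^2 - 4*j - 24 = (j + 1)*(j^4 - 5*j^3 + 2*j^2 + 20*j - 24) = (j + 1)*(j + 2)*(j^3 - 7*j^2 + 16*j - 12) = (j - 2)*(j + 1)*(j + 2)*(j^2 - 5*j + 6) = (j - 2)^2*(j + 1)*(j + 2)*(j - 3)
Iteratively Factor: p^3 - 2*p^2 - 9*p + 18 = (p + 3)*(p^2 - 5*p + 6) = (p - 3)*(p + 3)*(p - 2)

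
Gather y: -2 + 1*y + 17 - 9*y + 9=24 - 8*y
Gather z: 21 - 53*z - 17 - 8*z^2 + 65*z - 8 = -8*z^2 + 12*z - 4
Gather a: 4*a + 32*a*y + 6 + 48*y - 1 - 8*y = a*(32*y + 4) + 40*y + 5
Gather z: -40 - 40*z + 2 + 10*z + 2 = -30*z - 36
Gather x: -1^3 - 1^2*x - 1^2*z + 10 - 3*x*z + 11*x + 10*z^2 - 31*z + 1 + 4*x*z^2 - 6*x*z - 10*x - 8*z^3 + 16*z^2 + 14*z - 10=x*(4*z^2 - 9*z) - 8*z^3 + 26*z^2 - 18*z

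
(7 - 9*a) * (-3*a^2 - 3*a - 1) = 27*a^3 + 6*a^2 - 12*a - 7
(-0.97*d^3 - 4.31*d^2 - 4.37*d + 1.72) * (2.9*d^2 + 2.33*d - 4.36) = -2.813*d^5 - 14.7591*d^4 - 18.4861*d^3 + 13.5975*d^2 + 23.0608*d - 7.4992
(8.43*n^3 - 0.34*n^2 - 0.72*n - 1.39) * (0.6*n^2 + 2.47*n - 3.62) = 5.058*n^5 + 20.6181*n^4 - 31.7884*n^3 - 1.3816*n^2 - 0.8269*n + 5.0318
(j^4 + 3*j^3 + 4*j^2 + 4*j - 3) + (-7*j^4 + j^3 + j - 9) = -6*j^4 + 4*j^3 + 4*j^2 + 5*j - 12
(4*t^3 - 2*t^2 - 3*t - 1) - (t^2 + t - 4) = 4*t^3 - 3*t^2 - 4*t + 3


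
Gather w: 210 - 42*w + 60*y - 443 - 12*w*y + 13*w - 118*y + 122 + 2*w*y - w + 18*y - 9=w*(-10*y - 30) - 40*y - 120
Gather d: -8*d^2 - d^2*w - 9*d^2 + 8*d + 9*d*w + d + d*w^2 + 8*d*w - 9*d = d^2*(-w - 17) + d*(w^2 + 17*w)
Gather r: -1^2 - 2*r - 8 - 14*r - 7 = -16*r - 16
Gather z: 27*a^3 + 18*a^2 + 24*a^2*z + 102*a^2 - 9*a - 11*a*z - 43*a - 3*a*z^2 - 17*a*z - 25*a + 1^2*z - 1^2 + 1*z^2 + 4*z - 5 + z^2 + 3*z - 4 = 27*a^3 + 120*a^2 - 77*a + z^2*(2 - 3*a) + z*(24*a^2 - 28*a + 8) - 10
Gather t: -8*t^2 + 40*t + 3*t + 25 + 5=-8*t^2 + 43*t + 30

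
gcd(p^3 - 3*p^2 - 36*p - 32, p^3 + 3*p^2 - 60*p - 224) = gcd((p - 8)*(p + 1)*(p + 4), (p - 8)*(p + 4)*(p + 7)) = p^2 - 4*p - 32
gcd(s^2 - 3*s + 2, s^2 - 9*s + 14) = s - 2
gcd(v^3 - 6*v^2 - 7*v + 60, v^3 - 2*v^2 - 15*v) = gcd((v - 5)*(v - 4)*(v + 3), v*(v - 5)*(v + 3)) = v^2 - 2*v - 15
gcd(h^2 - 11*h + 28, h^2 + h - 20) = h - 4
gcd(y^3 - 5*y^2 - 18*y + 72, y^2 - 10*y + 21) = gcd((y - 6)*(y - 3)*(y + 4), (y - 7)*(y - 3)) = y - 3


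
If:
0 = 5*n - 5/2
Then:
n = 1/2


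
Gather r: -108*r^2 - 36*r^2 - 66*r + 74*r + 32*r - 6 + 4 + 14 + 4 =-144*r^2 + 40*r + 16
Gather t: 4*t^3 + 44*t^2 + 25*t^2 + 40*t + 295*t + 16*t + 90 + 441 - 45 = 4*t^3 + 69*t^2 + 351*t + 486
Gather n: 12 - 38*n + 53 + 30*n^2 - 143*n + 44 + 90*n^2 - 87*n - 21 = 120*n^2 - 268*n + 88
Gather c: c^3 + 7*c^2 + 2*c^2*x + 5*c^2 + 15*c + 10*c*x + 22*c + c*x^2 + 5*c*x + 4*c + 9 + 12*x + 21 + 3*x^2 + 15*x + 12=c^3 + c^2*(2*x + 12) + c*(x^2 + 15*x + 41) + 3*x^2 + 27*x + 42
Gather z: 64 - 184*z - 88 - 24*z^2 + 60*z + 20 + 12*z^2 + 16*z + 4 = -12*z^2 - 108*z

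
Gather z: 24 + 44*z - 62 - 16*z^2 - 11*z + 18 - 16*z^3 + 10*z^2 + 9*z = -16*z^3 - 6*z^2 + 42*z - 20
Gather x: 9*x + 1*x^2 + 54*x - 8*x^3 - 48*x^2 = -8*x^3 - 47*x^2 + 63*x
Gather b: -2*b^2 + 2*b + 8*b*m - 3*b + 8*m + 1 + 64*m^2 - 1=-2*b^2 + b*(8*m - 1) + 64*m^2 + 8*m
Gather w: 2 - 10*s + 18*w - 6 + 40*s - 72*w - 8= 30*s - 54*w - 12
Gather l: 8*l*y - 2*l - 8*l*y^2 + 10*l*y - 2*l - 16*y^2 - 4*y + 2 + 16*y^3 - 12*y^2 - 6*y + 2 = l*(-8*y^2 + 18*y - 4) + 16*y^3 - 28*y^2 - 10*y + 4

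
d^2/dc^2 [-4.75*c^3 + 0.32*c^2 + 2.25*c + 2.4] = 0.64 - 28.5*c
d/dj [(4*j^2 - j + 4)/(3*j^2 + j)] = (7*j^2 - 24*j - 4)/(j^2*(9*j^2 + 6*j + 1))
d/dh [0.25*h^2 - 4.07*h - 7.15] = 0.5*h - 4.07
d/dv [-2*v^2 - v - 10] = -4*v - 1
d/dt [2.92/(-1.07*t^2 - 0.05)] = 6.2488*t/(1.07*t^2 + 0.05)^2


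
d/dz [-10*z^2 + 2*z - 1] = 2 - 20*z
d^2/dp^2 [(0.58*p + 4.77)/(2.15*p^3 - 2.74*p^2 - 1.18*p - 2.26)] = (16.0863*p^5 + 244.09122*p^4 - 437.949384*p^3 + 176.077212*p^2 + 210.049212*p - 48.885488)/(9.938375*p^9 - 37.99695*p^8 + 32.06037*p^7 - 10.203094*p^6 + 62.286036*p^5 - 27.945336*p^4 - 12.541204*p^3 - 51.424944*p^2 - 18.080904*p - 11.543176)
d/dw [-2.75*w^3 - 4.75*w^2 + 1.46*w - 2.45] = -8.25*w^2 - 9.5*w + 1.46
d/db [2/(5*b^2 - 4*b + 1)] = 4*(2 - 5*b)/(5*b^2 - 4*b + 1)^2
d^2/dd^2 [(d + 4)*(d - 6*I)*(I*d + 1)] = 6*I*d + 14 + 8*I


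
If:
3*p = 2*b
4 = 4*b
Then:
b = 1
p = 2/3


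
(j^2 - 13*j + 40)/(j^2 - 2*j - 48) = (j - 5)/(j + 6)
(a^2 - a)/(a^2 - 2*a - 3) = a*(1 - a)/(-a^2 + 2*a + 3)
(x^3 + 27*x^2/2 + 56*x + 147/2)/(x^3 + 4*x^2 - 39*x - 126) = (x + 7/2)/(x - 6)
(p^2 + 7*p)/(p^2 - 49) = p/(p - 7)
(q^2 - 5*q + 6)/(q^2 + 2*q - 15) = (q - 2)/(q + 5)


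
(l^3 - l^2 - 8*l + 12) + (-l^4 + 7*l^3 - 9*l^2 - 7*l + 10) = -l^4 + 8*l^3 - 10*l^2 - 15*l + 22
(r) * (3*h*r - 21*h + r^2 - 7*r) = 3*h*r^2 - 21*h*r + r^3 - 7*r^2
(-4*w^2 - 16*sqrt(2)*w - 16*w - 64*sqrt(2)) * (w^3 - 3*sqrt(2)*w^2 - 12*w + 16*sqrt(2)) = -4*w^5 - 16*w^4 - 4*sqrt(2)*w^4 - 16*sqrt(2)*w^3 + 144*w^3 + 128*sqrt(2)*w^2 + 576*w^2 - 512*w + 512*sqrt(2)*w - 2048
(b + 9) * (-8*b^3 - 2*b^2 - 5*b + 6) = -8*b^4 - 74*b^3 - 23*b^2 - 39*b + 54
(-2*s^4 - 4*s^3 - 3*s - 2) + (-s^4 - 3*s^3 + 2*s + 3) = -3*s^4 - 7*s^3 - s + 1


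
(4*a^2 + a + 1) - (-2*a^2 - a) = 6*a^2 + 2*a + 1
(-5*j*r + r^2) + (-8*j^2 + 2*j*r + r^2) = -8*j^2 - 3*j*r + 2*r^2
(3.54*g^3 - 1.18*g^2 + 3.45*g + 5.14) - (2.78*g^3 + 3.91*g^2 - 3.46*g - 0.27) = 0.76*g^3 - 5.09*g^2 + 6.91*g + 5.41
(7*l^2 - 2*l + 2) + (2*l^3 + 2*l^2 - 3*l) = 2*l^3 + 9*l^2 - 5*l + 2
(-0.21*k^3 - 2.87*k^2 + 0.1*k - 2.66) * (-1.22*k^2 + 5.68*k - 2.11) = 0.2562*k^5 + 2.3086*k^4 - 15.9805*k^3 + 9.8689*k^2 - 15.3198*k + 5.6126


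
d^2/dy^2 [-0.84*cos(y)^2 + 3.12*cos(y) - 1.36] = -3.12*cos(y) + 1.68*cos(2*y)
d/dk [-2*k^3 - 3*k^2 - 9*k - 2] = -6*k^2 - 6*k - 9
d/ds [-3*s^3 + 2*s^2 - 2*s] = -9*s^2 + 4*s - 2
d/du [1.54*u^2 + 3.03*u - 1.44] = 3.08*u + 3.03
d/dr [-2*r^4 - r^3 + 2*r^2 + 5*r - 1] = -8*r^3 - 3*r^2 + 4*r + 5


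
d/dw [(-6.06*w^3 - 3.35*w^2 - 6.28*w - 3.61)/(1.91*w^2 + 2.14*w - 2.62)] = (-11.5746*w^4 - 25.9368*w^3 + 52.4574*w^2 + 31.3442*w + 24.179)/(3.6481*w^4 + 8.1748*w^3 - 5.4288*w^2 - 11.2136*w + 6.8644)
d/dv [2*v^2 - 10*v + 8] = 4*v - 10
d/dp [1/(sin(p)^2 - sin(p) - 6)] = (1 - 2*sin(p))*cos(p)/(sin(p) + cos(p)^2 + 5)^2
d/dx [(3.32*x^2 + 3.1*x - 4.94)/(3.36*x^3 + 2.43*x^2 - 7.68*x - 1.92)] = (-11.1552*x^4 - 20.832*x^3 + 16.7646*x^2 + 11.2596*x - 43.8912)/(11.2896*x^6 + 16.3296*x^5 - 45.7047*x^4 - 50.2272*x^3 + 49.6512*x^2 + 29.4912*x + 3.6864)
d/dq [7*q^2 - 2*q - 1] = 14*q - 2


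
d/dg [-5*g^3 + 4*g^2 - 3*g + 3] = -15*g^2 + 8*g - 3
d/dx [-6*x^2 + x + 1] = 1 - 12*x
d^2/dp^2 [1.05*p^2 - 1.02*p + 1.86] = 2.10000000000000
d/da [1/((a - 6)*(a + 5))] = (1 - 2*a)/(a^4 - 2*a^3 - 59*a^2 + 60*a + 900)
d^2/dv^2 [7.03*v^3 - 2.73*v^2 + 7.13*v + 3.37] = 42.18*v - 5.46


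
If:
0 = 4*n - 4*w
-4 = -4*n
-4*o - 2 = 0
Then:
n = 1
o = -1/2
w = 1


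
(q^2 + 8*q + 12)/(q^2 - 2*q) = (q^2 + 8*q + 12)/(q*(q - 2))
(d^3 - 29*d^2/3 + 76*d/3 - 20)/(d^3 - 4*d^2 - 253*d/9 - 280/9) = 3*(-3*d^3 + 29*d^2 - 76*d + 60)/(-9*d^3 + 36*d^2 + 253*d + 280)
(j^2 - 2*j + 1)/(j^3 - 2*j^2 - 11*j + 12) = (j - 1)/(j^2 - j - 12)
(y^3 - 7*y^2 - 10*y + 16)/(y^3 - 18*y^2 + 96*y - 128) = (y^2 + y - 2)/(y^2 - 10*y + 16)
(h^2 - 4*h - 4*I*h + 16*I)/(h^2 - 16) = (h - 4*I)/(h + 4)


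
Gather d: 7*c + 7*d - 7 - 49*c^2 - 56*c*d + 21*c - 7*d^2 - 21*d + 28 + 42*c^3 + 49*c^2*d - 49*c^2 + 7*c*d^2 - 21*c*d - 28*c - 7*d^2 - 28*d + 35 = 42*c^3 - 98*c^2 + d^2*(7*c - 14) + d*(49*c^2 - 77*c - 42) + 56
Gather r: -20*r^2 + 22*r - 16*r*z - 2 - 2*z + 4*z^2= -20*r^2 + r*(22 - 16*z) + 4*z^2 - 2*z - 2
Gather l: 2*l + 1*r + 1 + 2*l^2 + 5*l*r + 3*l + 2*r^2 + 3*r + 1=2*l^2 + l*(5*r + 5) + 2*r^2 + 4*r + 2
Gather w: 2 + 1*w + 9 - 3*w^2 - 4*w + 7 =-3*w^2 - 3*w + 18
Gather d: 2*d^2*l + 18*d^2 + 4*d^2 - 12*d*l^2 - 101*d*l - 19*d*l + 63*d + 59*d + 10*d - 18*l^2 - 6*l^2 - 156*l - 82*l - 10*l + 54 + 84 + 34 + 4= d^2*(2*l + 22) + d*(-12*l^2 - 120*l + 132) - 24*l^2 - 248*l + 176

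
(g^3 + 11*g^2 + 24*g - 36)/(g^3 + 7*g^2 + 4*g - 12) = (g + 6)/(g + 2)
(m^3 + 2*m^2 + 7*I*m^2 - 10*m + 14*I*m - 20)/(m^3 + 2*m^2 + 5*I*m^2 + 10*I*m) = (m + 2*I)/m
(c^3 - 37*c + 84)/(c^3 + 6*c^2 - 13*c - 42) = (c - 4)/(c + 2)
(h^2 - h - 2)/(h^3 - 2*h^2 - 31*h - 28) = (h - 2)/(h^2 - 3*h - 28)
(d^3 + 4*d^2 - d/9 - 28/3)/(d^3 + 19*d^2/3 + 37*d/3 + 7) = (d - 4/3)/(d + 1)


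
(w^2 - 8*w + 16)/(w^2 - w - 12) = (w - 4)/(w + 3)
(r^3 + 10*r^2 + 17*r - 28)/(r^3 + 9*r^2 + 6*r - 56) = (r - 1)/(r - 2)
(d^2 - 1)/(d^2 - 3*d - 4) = (d - 1)/(d - 4)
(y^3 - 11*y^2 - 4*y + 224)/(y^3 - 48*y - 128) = (y - 7)/(y + 4)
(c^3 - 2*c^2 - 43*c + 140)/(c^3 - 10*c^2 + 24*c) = (c^2 + 2*c - 35)/(c*(c - 6))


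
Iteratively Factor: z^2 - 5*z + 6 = (z - 3)*(z - 2)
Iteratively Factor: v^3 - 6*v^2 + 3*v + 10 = (v - 2)*(v^2 - 4*v - 5) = (v - 2)*(v + 1)*(v - 5)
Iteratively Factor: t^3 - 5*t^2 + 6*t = (t)*(t^2 - 5*t + 6) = t*(t - 3)*(t - 2)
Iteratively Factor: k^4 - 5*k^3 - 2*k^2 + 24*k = (k + 2)*(k^3 - 7*k^2 + 12*k) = k*(k + 2)*(k^2 - 7*k + 12) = k*(k - 4)*(k + 2)*(k - 3)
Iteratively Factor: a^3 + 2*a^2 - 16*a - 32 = (a + 4)*(a^2 - 2*a - 8) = (a + 2)*(a + 4)*(a - 4)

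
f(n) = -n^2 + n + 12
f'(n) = 1 - 2*n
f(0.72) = 12.20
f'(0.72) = -0.44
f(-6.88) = -42.21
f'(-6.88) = 14.76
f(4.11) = -0.78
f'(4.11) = -7.22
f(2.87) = 6.63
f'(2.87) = -4.74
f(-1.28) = 9.08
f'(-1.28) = 3.56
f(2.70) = 7.41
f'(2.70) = -4.40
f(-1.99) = 6.05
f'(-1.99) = 4.98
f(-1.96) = 6.20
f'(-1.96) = 4.92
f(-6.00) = -30.00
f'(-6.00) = 13.00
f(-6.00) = -30.00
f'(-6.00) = 13.00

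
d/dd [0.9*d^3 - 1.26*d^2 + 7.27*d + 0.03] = 2.7*d^2 - 2.52*d + 7.27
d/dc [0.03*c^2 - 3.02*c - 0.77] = 0.06*c - 3.02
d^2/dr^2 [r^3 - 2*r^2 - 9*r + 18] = 6*r - 4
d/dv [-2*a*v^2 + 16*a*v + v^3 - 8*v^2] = -4*a*v + 16*a + 3*v^2 - 16*v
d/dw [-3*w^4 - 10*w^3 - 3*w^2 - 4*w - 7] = -12*w^3 - 30*w^2 - 6*w - 4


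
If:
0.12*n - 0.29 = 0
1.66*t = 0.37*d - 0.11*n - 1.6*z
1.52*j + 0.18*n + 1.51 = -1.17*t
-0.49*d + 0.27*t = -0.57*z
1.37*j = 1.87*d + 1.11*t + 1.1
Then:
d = 4.08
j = 2.45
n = 2.42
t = -4.85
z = 5.81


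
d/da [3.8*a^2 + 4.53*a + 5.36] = 7.6*a + 4.53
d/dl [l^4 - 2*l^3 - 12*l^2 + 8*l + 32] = 4*l^3 - 6*l^2 - 24*l + 8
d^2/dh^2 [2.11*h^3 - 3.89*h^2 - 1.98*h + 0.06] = 12.66*h - 7.78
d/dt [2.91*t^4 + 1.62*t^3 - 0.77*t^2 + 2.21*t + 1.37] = 11.64*t^3 + 4.86*t^2 - 1.54*t + 2.21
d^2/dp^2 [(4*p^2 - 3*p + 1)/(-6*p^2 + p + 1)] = 4*(42*p^3 - 90*p^2 + 36*p - 7)/(216*p^6 - 108*p^5 - 90*p^4 + 35*p^3 + 15*p^2 - 3*p - 1)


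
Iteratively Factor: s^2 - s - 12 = (s - 4)*(s + 3)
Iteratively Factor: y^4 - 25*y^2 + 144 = (y - 4)*(y^3 + 4*y^2 - 9*y - 36) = (y - 4)*(y + 3)*(y^2 + y - 12) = (y - 4)*(y - 3)*(y + 3)*(y + 4)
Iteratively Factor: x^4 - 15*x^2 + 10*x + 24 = (x + 4)*(x^3 - 4*x^2 + x + 6) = (x - 2)*(x + 4)*(x^2 - 2*x - 3) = (x - 3)*(x - 2)*(x + 4)*(x + 1)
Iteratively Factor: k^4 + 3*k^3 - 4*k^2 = (k)*(k^3 + 3*k^2 - 4*k) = k*(k - 1)*(k^2 + 4*k) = k^2*(k - 1)*(k + 4)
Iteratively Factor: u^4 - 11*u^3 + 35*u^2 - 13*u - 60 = (u - 3)*(u^3 - 8*u^2 + 11*u + 20) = (u - 4)*(u - 3)*(u^2 - 4*u - 5) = (u - 4)*(u - 3)*(u + 1)*(u - 5)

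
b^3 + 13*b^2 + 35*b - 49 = (b - 1)*(b + 7)^2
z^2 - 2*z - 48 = (z - 8)*(z + 6)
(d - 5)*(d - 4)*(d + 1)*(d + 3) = d^4 - 5*d^3 - 13*d^2 + 53*d + 60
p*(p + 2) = p^2 + 2*p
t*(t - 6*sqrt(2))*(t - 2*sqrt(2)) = t^3 - 8*sqrt(2)*t^2 + 24*t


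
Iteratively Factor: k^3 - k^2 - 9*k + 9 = (k - 1)*(k^2 - 9) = (k - 1)*(k + 3)*(k - 3)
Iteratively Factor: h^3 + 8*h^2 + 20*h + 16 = (h + 4)*(h^2 + 4*h + 4) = (h + 2)*(h + 4)*(h + 2)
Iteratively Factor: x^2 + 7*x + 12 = (x + 4)*(x + 3)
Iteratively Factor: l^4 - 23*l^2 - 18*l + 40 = (l + 2)*(l^3 - 2*l^2 - 19*l + 20) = (l + 2)*(l + 4)*(l^2 - 6*l + 5) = (l - 5)*(l + 2)*(l + 4)*(l - 1)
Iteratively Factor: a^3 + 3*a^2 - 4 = (a + 2)*(a^2 + a - 2) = (a - 1)*(a + 2)*(a + 2)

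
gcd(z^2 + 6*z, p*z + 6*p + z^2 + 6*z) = z + 6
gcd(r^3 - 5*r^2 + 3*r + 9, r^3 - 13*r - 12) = r + 1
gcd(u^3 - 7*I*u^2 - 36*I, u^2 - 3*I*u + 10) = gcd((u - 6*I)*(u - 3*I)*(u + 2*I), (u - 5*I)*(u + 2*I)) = u + 2*I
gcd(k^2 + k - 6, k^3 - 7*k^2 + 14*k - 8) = k - 2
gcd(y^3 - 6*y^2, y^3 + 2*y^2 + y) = y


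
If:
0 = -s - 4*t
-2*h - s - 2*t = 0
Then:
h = t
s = -4*t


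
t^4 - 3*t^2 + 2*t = t*(t - 1)^2*(t + 2)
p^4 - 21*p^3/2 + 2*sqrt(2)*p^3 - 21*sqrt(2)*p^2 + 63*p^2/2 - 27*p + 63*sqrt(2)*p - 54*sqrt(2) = (p - 6)*(p - 3)*(p - 3/2)*(p + 2*sqrt(2))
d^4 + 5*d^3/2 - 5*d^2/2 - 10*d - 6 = (d - 2)*(d + 1)*(d + 3/2)*(d + 2)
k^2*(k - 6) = k^3 - 6*k^2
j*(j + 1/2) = j^2 + j/2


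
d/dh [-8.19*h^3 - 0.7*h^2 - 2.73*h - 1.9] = -24.57*h^2 - 1.4*h - 2.73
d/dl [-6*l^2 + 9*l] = 9 - 12*l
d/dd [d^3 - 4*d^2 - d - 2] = 3*d^2 - 8*d - 1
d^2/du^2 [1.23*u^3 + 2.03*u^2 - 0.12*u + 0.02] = 7.38*u + 4.06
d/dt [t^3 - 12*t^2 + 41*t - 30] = 3*t^2 - 24*t + 41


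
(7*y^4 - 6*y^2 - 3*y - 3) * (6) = 42*y^4 - 36*y^2 - 18*y - 18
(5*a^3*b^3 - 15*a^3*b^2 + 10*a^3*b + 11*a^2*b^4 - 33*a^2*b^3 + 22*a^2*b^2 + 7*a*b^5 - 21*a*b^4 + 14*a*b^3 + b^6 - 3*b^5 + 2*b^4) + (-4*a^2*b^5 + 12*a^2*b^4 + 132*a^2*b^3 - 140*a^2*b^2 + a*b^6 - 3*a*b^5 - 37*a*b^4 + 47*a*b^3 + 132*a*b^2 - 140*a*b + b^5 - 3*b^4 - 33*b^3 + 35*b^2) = 5*a^3*b^3 - 15*a^3*b^2 + 10*a^3*b - 4*a^2*b^5 + 23*a^2*b^4 + 99*a^2*b^3 - 118*a^2*b^2 + a*b^6 + 4*a*b^5 - 58*a*b^4 + 61*a*b^3 + 132*a*b^2 - 140*a*b + b^6 - 2*b^5 - b^4 - 33*b^3 + 35*b^2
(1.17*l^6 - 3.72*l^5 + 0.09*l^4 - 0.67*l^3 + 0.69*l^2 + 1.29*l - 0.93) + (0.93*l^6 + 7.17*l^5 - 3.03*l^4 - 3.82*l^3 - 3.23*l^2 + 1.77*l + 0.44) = 2.1*l^6 + 3.45*l^5 - 2.94*l^4 - 4.49*l^3 - 2.54*l^2 + 3.06*l - 0.49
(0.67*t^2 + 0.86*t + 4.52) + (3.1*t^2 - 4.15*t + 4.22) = 3.77*t^2 - 3.29*t + 8.74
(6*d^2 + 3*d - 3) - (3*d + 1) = 6*d^2 - 4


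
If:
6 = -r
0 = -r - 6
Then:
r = -6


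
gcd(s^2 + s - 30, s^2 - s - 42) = s + 6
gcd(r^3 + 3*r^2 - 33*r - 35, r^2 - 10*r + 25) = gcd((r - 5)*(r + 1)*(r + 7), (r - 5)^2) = r - 5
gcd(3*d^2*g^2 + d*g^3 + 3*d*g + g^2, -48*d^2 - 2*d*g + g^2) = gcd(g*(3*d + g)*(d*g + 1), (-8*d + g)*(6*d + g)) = 1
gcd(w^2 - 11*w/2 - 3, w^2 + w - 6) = 1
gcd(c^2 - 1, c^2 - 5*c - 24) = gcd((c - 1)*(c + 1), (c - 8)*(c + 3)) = 1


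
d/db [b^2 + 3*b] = 2*b + 3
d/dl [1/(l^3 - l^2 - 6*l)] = (-3*l^2 + 2*l + 6)/(l^2*(-l^2 + l + 6)^2)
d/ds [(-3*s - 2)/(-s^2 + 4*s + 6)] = (3*s^2 - 12*s - 2*(s - 2)*(3*s + 2) - 18)/(-s^2 + 4*s + 6)^2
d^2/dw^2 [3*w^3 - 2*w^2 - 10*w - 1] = 18*w - 4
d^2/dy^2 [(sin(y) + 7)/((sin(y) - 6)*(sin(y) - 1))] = (-sin(y)^4 - 36*sin(y)^3 + 149*sin(y)^2 - 26*sin(y) - 686)/((sin(y) - 6)^3*(sin(y) - 1)^2)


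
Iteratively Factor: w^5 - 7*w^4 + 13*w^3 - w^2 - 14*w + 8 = (w - 1)*(w^4 - 6*w^3 + 7*w^2 + 6*w - 8) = (w - 1)*(w + 1)*(w^3 - 7*w^2 + 14*w - 8) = (w - 4)*(w - 1)*(w + 1)*(w^2 - 3*w + 2) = (w - 4)*(w - 2)*(w - 1)*(w + 1)*(w - 1)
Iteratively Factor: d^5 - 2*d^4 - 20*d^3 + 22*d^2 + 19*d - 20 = (d + 1)*(d^4 - 3*d^3 - 17*d^2 + 39*d - 20) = (d - 1)*(d + 1)*(d^3 - 2*d^2 - 19*d + 20) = (d - 5)*(d - 1)*(d + 1)*(d^2 + 3*d - 4) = (d - 5)*(d - 1)*(d + 1)*(d + 4)*(d - 1)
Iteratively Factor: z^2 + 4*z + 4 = (z + 2)*(z + 2)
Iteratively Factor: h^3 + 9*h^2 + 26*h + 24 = (h + 4)*(h^2 + 5*h + 6) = (h + 2)*(h + 4)*(h + 3)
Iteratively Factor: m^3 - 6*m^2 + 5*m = (m - 1)*(m^2 - 5*m) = (m - 5)*(m - 1)*(m)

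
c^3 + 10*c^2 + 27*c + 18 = (c + 1)*(c + 3)*(c + 6)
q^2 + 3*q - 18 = (q - 3)*(q + 6)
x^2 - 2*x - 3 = (x - 3)*(x + 1)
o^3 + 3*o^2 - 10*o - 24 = (o - 3)*(o + 2)*(o + 4)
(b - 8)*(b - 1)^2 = b^3 - 10*b^2 + 17*b - 8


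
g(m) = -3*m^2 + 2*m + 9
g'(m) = 2 - 6*m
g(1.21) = 7.03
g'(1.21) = -5.26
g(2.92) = -10.74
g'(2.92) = -15.52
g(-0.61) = 6.66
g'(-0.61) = 5.66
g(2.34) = -2.75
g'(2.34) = -12.04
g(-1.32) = 1.13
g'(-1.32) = 9.92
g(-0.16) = 8.60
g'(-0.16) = 2.96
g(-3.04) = -24.80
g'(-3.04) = 20.24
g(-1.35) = 0.83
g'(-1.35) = 10.10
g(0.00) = 9.00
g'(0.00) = 2.00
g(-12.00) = -447.00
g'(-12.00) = 74.00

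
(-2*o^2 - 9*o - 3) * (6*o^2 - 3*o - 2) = -12*o^4 - 48*o^3 + 13*o^2 + 27*o + 6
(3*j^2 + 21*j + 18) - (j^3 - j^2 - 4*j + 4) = -j^3 + 4*j^2 + 25*j + 14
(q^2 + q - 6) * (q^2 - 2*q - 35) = q^4 - q^3 - 43*q^2 - 23*q + 210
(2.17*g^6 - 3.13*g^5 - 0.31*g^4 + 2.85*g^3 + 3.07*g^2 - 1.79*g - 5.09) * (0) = 0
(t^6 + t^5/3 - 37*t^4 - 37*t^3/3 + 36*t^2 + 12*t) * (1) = t^6 + t^5/3 - 37*t^4 - 37*t^3/3 + 36*t^2 + 12*t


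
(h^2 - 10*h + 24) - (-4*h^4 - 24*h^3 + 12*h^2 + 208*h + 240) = 4*h^4 + 24*h^3 - 11*h^2 - 218*h - 216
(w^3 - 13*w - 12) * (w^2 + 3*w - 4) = w^5 + 3*w^4 - 17*w^3 - 51*w^2 + 16*w + 48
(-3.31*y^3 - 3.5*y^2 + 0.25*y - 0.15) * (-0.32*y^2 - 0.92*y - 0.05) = 1.0592*y^5 + 4.1652*y^4 + 3.3055*y^3 - 0.00699999999999998*y^2 + 0.1255*y + 0.0075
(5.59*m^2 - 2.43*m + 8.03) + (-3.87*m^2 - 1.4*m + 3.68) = 1.72*m^2 - 3.83*m + 11.71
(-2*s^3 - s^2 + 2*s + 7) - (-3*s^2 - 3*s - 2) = -2*s^3 + 2*s^2 + 5*s + 9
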